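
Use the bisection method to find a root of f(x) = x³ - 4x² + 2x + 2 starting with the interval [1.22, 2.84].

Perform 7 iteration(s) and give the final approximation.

f(x) = x³ - 4x² + 2x + 2
Initial interval: [1.22, 2.84]

Iteration 1:
  c_1 = (1.220000 + 2.840000)/2 = 2.030000
  f(c_1) = f(2.030000) = -2.058173
  f(a) × f(c) < 0, new interval: [1.220000, 2.030000]
Iteration 2:
  c_2 = (1.220000 + 2.030000)/2 = 1.625000
  f(c_2) = f(1.625000) = -1.021484
  f(a) × f(c) < 0, new interval: [1.220000, 1.625000]
Iteration 3:
  c_3 = (1.220000 + 1.625000)/2 = 1.422500
  f(c_3) = f(1.422500) = -0.370587
  f(a) × f(c) < 0, new interval: [1.220000, 1.422500]
Iteration 4:
  c_4 = (1.220000 + 1.422500)/2 = 1.321250
  f(c_4) = f(1.321250) = -0.033798
  f(a) × f(c) < 0, new interval: [1.220000, 1.321250]
Iteration 5:
  c_5 = (1.220000 + 1.321250)/2 = 1.270625
  f(c_5) = f(1.270625) = 0.134707
  f(a) × f(c) ≥ 0, new interval: [1.270625, 1.321250]
Iteration 6:
  c_6 = (1.270625 + 1.321250)/2 = 1.295937
  f(c_6) = f(1.295937) = 0.050526
  f(a) × f(c) ≥ 0, new interval: [1.295937, 1.321250]
Iteration 7:
  c_7 = (1.295937 + 1.321250)/2 = 1.308594
  f(c_7) = f(1.308594) = 0.008376
  f(a) × f(c) ≥ 0, new interval: [1.308594, 1.321250]

After 7 iteration(s), the approximation is c_7 = 1.308594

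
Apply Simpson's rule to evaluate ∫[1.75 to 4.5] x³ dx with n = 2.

f(x) = x³
a = 1.75, b = 4.5, n = 2
h = (b - a)/n = 1.375000

Simpson's rule: (h/3)[f(x₀) + 4f(x₁) + 2f(x₂) + ... + f(xₙ)]

x_0 = 1.7500, f(x_0) = 5.359375, coefficient = 1
x_1 = 3.1250, f(x_1) = 30.517578, coefficient = 4
x_2 = 4.5000, f(x_2) = 91.125000, coefficient = 1

I ≈ (1.375000/3) × 218.554688 = 100.170898
Exact value: 100.170898
Error: 0.000000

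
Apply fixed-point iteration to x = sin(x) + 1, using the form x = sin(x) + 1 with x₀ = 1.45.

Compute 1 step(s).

Equation: x = sin(x) + 1
Fixed-point form: x = sin(x) + 1
x₀ = 1.45

x_1 = g(1.450000) = 1.992713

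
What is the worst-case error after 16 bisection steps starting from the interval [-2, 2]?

Bisection error bound: |error| ≤ (b-a)/2^n
|error| ≤ (2 - (-2))/2^16 = 4/2^16
|error| ≤ 0.0000610352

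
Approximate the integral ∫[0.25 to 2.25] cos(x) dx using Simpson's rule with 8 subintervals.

f(x) = cos(x)
a = 0.25, b = 2.25, n = 8
h = (b - a)/n = 0.250000

Simpson's rule: (h/3)[f(x₀) + 4f(x₁) + 2f(x₂) + ... + f(xₙ)]

x_0 = 0.2500, f(x_0) = 0.968912, coefficient = 1
x_1 = 0.5000, f(x_1) = 0.877583, coefficient = 4
x_2 = 0.7500, f(x_2) = 0.731689, coefficient = 2
x_3 = 1.0000, f(x_3) = 0.540302, coefficient = 4
x_4 = 1.2500, f(x_4) = 0.315322, coefficient = 2
x_5 = 1.5000, f(x_5) = 0.070737, coefficient = 4
x_6 = 1.7500, f(x_6) = -0.178246, coefficient = 2
x_7 = 2.0000, f(x_7) = -0.416147, coefficient = 4
x_8 = 2.2500, f(x_8) = -0.628174, coefficient = 1

I ≈ (0.250000/3) × 6.368170 = 0.530681
Exact value: 0.530669
Error: 0.000012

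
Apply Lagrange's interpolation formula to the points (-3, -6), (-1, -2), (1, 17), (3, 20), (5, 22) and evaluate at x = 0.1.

Lagrange interpolation formula:
P(x) = Σ yᵢ × Lᵢ(x)
where Lᵢ(x) = Π_{j≠i} (x - xⱼ)/(xᵢ - xⱼ)

L_0(0.1) = (0.1 - (-1))/(-3 - (-1)) × (0.1 - 1)/(-3 - 1) × (0.1 - 3)/(-3 - 3) × (0.1 - 5)/(-3 - 5) = -0.036635
L_1(0.1) = (0.1 - (-3))/(-1 - (-3)) × (0.1 - 1)/(-1 - 1) × (0.1 - 3)/(-1 - 3) × (0.1 - 5)/(-1 - 5) = 0.412978
L_2(0.1) = (0.1 - (-3))/(1 - (-3)) × (0.1 - (-1))/(1 - (-1)) × (0.1 - 3)/(1 - 3) × (0.1 - 5)/(1 - 5) = 0.757127
L_3(0.1) = (0.1 - (-3))/(3 - (-3)) × (0.1 - (-1))/(3 - (-1)) × (0.1 - 1)/(3 - 1) × (0.1 - 5)/(3 - 5) = -0.156647
L_4(0.1) = (0.1 - (-3))/(5 - (-3)) × (0.1 - (-1))/(5 - (-1)) × (0.1 - 1)/(5 - 1) × (0.1 - 3)/(5 - 3) = 0.023177

P(0.1) = (-6)×L_0(0.1) + (-2)×L_1(0.1) + 17×L_2(0.1) + 20×L_3(0.1) + 22×L_4(0.1)
P(0.1) = 9.641970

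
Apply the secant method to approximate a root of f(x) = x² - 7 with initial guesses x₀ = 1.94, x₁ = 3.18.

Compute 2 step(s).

f(x) = x² - 7
x₀ = 1.94, x₁ = 3.18

Secant formula: x_{n+1} = x_n - f(x_n)(x_n - x_{n-1})/(f(x_n) - f(x_{n-1}))

Iteration 1:
  f(1.940000) = -3.236400
  f(3.180000) = 3.112400
  x_2 = 3.180000 - 3.112400×(3.180000 - 1.940000)/(3.112400 - (-3.236400))
       = 2.572109
Iteration 2:
  f(3.180000) = 3.112400
  f(2.572109) = -0.384253
  x_3 = 2.572109 - (-0.384253)×(2.572109 - 3.180000)/(-0.384253 - 3.112400)
       = 2.638912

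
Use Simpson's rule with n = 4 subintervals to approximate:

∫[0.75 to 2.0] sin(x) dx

f(x) = sin(x)
a = 0.75, b = 2.0, n = 4
h = (b - a)/n = 0.312500

Simpson's rule: (h/3)[f(x₀) + 4f(x₁) + 2f(x₂) + ... + f(xₙ)]

x_0 = 0.7500, f(x_0) = 0.681639, coefficient = 1
x_1 = 1.0625, f(x_1) = 0.873575, coefficient = 4
x_2 = 1.3750, f(x_2) = 0.980893, coefficient = 2
x_3 = 1.6875, f(x_3) = 0.993198, coefficient = 4
x_4 = 2.0000, f(x_4) = 0.909297, coefficient = 1

I ≈ (0.312500/3) × 11.019813 = 1.147897
Exact value: 1.147836
Error: 0.000062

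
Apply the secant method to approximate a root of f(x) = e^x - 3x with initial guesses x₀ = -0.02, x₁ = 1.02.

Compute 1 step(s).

f(x) = e^x - 3x
x₀ = -0.02, x₁ = 1.02

Secant formula: x_{n+1} = x_n - f(x_n)(x_n - x_{n-1})/(f(x_n) - f(x_{n-1}))

Iteration 1:
  f(-0.020000) = 1.040199
  f(1.020000) = -0.286805
  x_2 = 1.020000 - (-0.286805)×(1.020000 - (-0.020000))/(-0.286805 - 1.040199)
       = 0.795225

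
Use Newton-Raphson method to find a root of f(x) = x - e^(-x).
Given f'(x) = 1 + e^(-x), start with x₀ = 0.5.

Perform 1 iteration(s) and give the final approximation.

f(x) = x - e^(-x)
f'(x) = 1 + e^(-x)
x₀ = 0.5

Newton-Raphson formula: x_{n+1} = x_n - f(x_n)/f'(x_n)

Iteration 1:
  f(0.500000) = -0.106531
  f'(0.500000) = 1.606531
  x_1 = 0.500000 - (-0.106531)/1.606531 = 0.566311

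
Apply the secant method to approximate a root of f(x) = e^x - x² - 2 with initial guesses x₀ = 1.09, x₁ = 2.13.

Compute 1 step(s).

f(x) = e^x - x² - 2
x₀ = 1.09, x₁ = 2.13

Secant formula: x_{n+1} = x_n - f(x_n)(x_n - x_{n-1})/(f(x_n) - f(x_{n-1}))

Iteration 1:
  f(1.090000) = -0.213826
  f(2.130000) = 1.877967
  x_2 = 2.130000 - 1.877967×(2.130000 - 1.090000)/(1.877967 - (-0.213826))
       = 1.196310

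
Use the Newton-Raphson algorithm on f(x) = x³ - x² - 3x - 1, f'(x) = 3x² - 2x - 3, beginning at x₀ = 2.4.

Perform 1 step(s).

f(x) = x³ - x² - 3x - 1
f'(x) = 3x² - 2x - 3
x₀ = 2.4

Newton-Raphson formula: x_{n+1} = x_n - f(x_n)/f'(x_n)

Iteration 1:
  f(2.400000) = -0.136000
  f'(2.400000) = 9.480000
  x_1 = 2.400000 - (-0.136000)/9.480000 = 2.414346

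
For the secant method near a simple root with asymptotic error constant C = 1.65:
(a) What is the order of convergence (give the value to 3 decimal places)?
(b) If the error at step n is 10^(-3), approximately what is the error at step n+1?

(a) Secant method has superlinear convergence with order φ = (1+√5)/2 ≈ 1.618.
    This means |e_{n+1}| ≈ C|e_n|^1.618.

(b) With |e_n| = 10^(-3) and C = 1.65:
    |e_{n+1}| ≈ 1.65 × (10^(-3))^1.618 = 1.65 × 10^(-4.85)

(a) ≈ 1.618 (golden ratio); (b) |e_{n+1}| ≈ 2.309e-05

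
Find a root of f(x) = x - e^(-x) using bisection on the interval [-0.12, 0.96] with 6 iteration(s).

f(x) = x - e^(-x)
Initial interval: [-0.12, 0.96]

Iteration 1:
  c_1 = (-0.120000 + 0.960000)/2 = 0.420000
  f(c_1) = f(0.420000) = -0.237047
  f(a) × f(c) ≥ 0, new interval: [0.420000, 0.960000]
Iteration 2:
  c_2 = (0.420000 + 0.960000)/2 = 0.690000
  f(c_2) = f(0.690000) = 0.188424
  f(a) × f(c) < 0, new interval: [0.420000, 0.690000]
Iteration 3:
  c_3 = (0.420000 + 0.690000)/2 = 0.555000
  f(c_3) = f(0.555000) = -0.019072
  f(a) × f(c) ≥ 0, new interval: [0.555000, 0.690000]
Iteration 4:
  c_4 = (0.555000 + 0.690000)/2 = 0.622500
  f(c_4) = f(0.622500) = 0.085899
  f(a) × f(c) < 0, new interval: [0.555000, 0.622500]
Iteration 5:
  c_5 = (0.555000 + 0.622500)/2 = 0.588750
  f(c_5) = f(0.588750) = 0.033729
  f(a) × f(c) < 0, new interval: [0.555000, 0.588750]
Iteration 6:
  c_6 = (0.555000 + 0.588750)/2 = 0.571875
  f(c_6) = f(0.571875) = 0.007409
  f(a) × f(c) < 0, new interval: [0.555000, 0.571875]

After 6 iteration(s), the approximation is c_6 = 0.571875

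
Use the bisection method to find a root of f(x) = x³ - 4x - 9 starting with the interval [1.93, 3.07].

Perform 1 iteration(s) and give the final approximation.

f(x) = x³ - 4x - 9
Initial interval: [1.93, 3.07]

Iteration 1:
  c_1 = (1.930000 + 3.070000)/2 = 2.500000
  f(c_1) = f(2.500000) = -3.375000
  f(a) × f(c) ≥ 0, new interval: [2.500000, 3.070000]

After 1 iteration(s), the approximation is c_1 = 2.500000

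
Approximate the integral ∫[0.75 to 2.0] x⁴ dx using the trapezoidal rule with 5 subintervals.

f(x) = x⁴
a = 0.75, b = 2.0, n = 5
h = (b - a)/n = 0.250000

Trapezoidal rule: (h/2)[f(x₀) + 2f(x₁) + 2f(x₂) + ... + f(xₙ)]

x_0 = 0.7500, f(x_0) = 0.316406, coefficient = 1
x_1 = 1.0000, f(x_1) = 1.000000, coefficient = 2
x_2 = 1.2500, f(x_2) = 2.441406, coefficient = 2
x_3 = 1.5000, f(x_3) = 5.062500, coefficient = 2
x_4 = 1.7500, f(x_4) = 9.378906, coefficient = 2
x_5 = 2.0000, f(x_5) = 16.000000, coefficient = 1

I ≈ (0.250000/2) × 52.082031 = 6.510254
Exact value: 6.352539
Error: 0.157715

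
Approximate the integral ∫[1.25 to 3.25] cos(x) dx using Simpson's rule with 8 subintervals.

f(x) = cos(x)
a = 1.25, b = 3.25, n = 8
h = (b - a)/n = 0.250000

Simpson's rule: (h/3)[f(x₀) + 4f(x₁) + 2f(x₂) + ... + f(xₙ)]

x_0 = 1.2500, f(x_0) = 0.315322, coefficient = 1
x_1 = 1.5000, f(x_1) = 0.070737, coefficient = 4
x_2 = 1.7500, f(x_2) = -0.178246, coefficient = 2
x_3 = 2.0000, f(x_3) = -0.416147, coefficient = 4
x_4 = 2.2500, f(x_4) = -0.628174, coefficient = 2
x_5 = 2.5000, f(x_5) = -0.801144, coefficient = 4
x_6 = 2.7500, f(x_6) = -0.924302, coefficient = 2
x_7 = 3.0000, f(x_7) = -0.989992, coefficient = 4
x_8 = 3.2500, f(x_8) = -0.994130, coefficient = 1

I ≈ (0.250000/3) × -12.686434 = -1.057203
Exact value: -1.057180
Error: 0.000023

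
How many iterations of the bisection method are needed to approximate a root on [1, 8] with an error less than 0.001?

We need (b-a)/2^n ≤ 0.001
(8 - 1)/2^n ≤ 0.001
7/2^n ≤ 0.001
2^n ≥ 7000
n ≥ log₂(7000) = 12.77
n ≥ 13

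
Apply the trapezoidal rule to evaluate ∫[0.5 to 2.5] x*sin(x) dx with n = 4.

f(x) = x*sin(x)
a = 0.5, b = 2.5, n = 4
h = (b - a)/n = 0.500000

Trapezoidal rule: (h/2)[f(x₀) + 2f(x₁) + 2f(x₂) + ... + f(xₙ)]

x_0 = 0.5000, f(x_0) = 0.239713, coefficient = 1
x_1 = 1.0000, f(x_1) = 0.841471, coefficient = 2
x_2 = 1.5000, f(x_2) = 1.496242, coefficient = 2
x_3 = 2.0000, f(x_3) = 1.818595, coefficient = 2
x_4 = 2.5000, f(x_4) = 1.496180, coefficient = 1

I ≈ (0.500000/2) × 10.048510 = 2.512127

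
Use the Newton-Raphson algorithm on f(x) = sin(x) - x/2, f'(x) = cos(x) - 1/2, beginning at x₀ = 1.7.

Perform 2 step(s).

f(x) = sin(x) - x/2
f'(x) = cos(x) - 1/2
x₀ = 1.7

Newton-Raphson formula: x_{n+1} = x_n - f(x_n)/f'(x_n)

Iteration 1:
  f(1.700000) = 0.141665
  f'(1.700000) = -0.628844
  x_1 = 1.700000 - 0.141665/(-0.628844) = 1.925278
Iteration 2:
  f(1.925278) = -0.024812
  f'(1.925278) = -0.847104
  x_2 = 1.925278 - (-0.024812)/(-0.847104) = 1.895987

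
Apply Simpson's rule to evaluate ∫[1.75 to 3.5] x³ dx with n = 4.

f(x) = x³
a = 1.75, b = 3.5, n = 4
h = (b - a)/n = 0.437500

Simpson's rule: (h/3)[f(x₀) + 4f(x₁) + 2f(x₂) + ... + f(xₙ)]

x_0 = 1.7500, f(x_0) = 5.359375, coefficient = 1
x_1 = 2.1875, f(x_1) = 10.467529, coefficient = 4
x_2 = 2.6250, f(x_2) = 18.087891, coefficient = 2
x_3 = 3.0625, f(x_3) = 28.722900, coefficient = 4
x_4 = 3.5000, f(x_4) = 42.875000, coefficient = 1

I ≈ (0.437500/3) × 241.171875 = 35.170898
Exact value: 35.170898
Error: 0.000000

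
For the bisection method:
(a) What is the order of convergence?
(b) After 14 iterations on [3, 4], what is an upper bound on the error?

(a) Bisection has linear (order 1) convergence; the error is halved each step.

(b) Error bound = (b-a)/2^n = (4 - 3)/2^{14}
    = 1/2^{14}

(a) 1 (linear); (b) error ≤ 6.10e-05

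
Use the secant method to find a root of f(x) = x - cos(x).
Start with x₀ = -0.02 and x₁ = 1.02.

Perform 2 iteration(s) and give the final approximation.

f(x) = x - cos(x)
x₀ = -0.02, x₁ = 1.02

Secant formula: x_{n+1} = x_n - f(x_n)(x_n - x_{n-1})/(f(x_n) - f(x_{n-1}))

Iteration 1:
  f(-0.020000) = -1.019800
  f(1.020000) = 0.496634
  x_2 = 1.020000 - 0.496634×(1.020000 - (-0.020000))/(0.496634 - (-1.019800))
       = 0.679399
Iteration 2:
  f(1.020000) = 0.496634
  f(0.679399) = -0.098552
  x_3 = 0.679399 - (-0.098552)×(0.679399 - 1.020000)/(-0.098552 - 0.496634)
       = 0.735796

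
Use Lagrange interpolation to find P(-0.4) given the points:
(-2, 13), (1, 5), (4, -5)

Lagrange interpolation formula:
P(x) = Σ yᵢ × Lᵢ(x)
where Lᵢ(x) = Π_{j≠i} (x - xⱼ)/(xᵢ - xⱼ)

L_0(-0.4) = (-0.4 - 1)/(-2 - 1) × (-0.4 - 4)/(-2 - 4) = 0.342222
L_1(-0.4) = (-0.4 - (-2))/(1 - (-2)) × (-0.4 - 4)/(1 - 4) = 0.782222
L_2(-0.4) = (-0.4 - (-2))/(4 - (-2)) × (-0.4 - 1)/(4 - 1) = -0.124444

P(-0.4) = 13×L_0(-0.4) + 5×L_1(-0.4) + (-5)×L_2(-0.4)
P(-0.4) = 8.982222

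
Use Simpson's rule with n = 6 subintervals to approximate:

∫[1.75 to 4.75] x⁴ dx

f(x) = x⁴
a = 1.75, b = 4.75, n = 6
h = (b - a)/n = 0.500000

Simpson's rule: (h/3)[f(x₀) + 4f(x₁) + 2f(x₂) + ... + f(xₙ)]

x_0 = 1.7500, f(x_0) = 9.378906, coefficient = 1
x_1 = 2.2500, f(x_1) = 25.628906, coefficient = 4
x_2 = 2.7500, f(x_2) = 57.191406, coefficient = 2
x_3 = 3.2500, f(x_3) = 111.566406, coefficient = 4
x_4 = 3.7500, f(x_4) = 197.753906, coefficient = 2
x_5 = 4.2500, f(x_5) = 326.253906, coefficient = 4
x_6 = 4.7500, f(x_6) = 509.066406, coefficient = 1

I ≈ (0.500000/3) × 2882.132812 = 480.355469
Exact value: 480.330469
Error: 0.025000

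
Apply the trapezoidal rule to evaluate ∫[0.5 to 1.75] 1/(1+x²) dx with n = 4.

f(x) = 1/(1+x²)
a = 0.5, b = 1.75, n = 4
h = (b - a)/n = 0.312500

Trapezoidal rule: (h/2)[f(x₀) + 2f(x₁) + 2f(x₂) + ... + f(xₙ)]

x_0 = 0.5000, f(x_0) = 0.800000, coefficient = 1
x_1 = 0.8125, f(x_1) = 0.602353, coefficient = 2
x_2 = 1.1250, f(x_2) = 0.441379, coefficient = 2
x_3 = 1.4375, f(x_3) = 0.326115, coefficient = 2
x_4 = 1.7500, f(x_4) = 0.246154, coefficient = 1

I ≈ (0.312500/2) × 3.785848 = 0.591539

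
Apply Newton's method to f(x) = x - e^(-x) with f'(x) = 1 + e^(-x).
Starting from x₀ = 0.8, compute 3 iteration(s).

f(x) = x - e^(-x)
f'(x) = 1 + e^(-x)
x₀ = 0.8

Newton-Raphson formula: x_{n+1} = x_n - f(x_n)/f'(x_n)

Iteration 1:
  f(0.800000) = 0.350671
  f'(0.800000) = 1.449329
  x_1 = 0.800000 - 0.350671/1.449329 = 0.558046
Iteration 2:
  f(0.558046) = -0.014280
  f'(0.558046) = 1.572326
  x_2 = 0.558046 - (-0.014280)/1.572326 = 0.567128
Iteration 3:
  f(0.567128) = -0.000024
  f'(0.567128) = 1.567152
  x_3 = 0.567128 - (-0.000024)/1.567152 = 0.567143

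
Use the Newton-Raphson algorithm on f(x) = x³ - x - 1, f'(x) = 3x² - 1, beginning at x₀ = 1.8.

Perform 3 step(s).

f(x) = x³ - x - 1
f'(x) = 3x² - 1
x₀ = 1.8

Newton-Raphson formula: x_{n+1} = x_n - f(x_n)/f'(x_n)

Iteration 1:
  f(1.800000) = 3.032000
  f'(1.800000) = 8.720000
  x_1 = 1.800000 - 3.032000/8.720000 = 1.452294
Iteration 2:
  f(1.452294) = 0.610821
  f'(1.452294) = 5.327470
  x_2 = 1.452294 - 0.610821/5.327470 = 1.337639
Iteration 3:
  f(1.337639) = 0.055767
  f'(1.337639) = 4.367831
  x_3 = 1.337639 - 0.055767/4.367831 = 1.324871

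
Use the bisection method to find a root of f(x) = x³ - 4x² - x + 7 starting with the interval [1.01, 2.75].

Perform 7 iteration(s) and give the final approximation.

f(x) = x³ - 4x² - x + 7
Initial interval: [1.01, 2.75]

Iteration 1:
  c_1 = (1.010000 + 2.750000)/2 = 1.880000
  f(c_1) = f(1.880000) = -2.372928
  f(a) × f(c) < 0, new interval: [1.010000, 1.880000]
Iteration 2:
  c_2 = (1.010000 + 1.880000)/2 = 1.445000
  f(c_2) = f(1.445000) = 0.220096
  f(a) × f(c) ≥ 0, new interval: [1.445000, 1.880000]
Iteration 3:
  c_3 = (1.445000 + 1.880000)/2 = 1.662500
  f(c_3) = f(1.662500) = -1.123131
  f(a) × f(c) < 0, new interval: [1.445000, 1.662500]
Iteration 4:
  c_4 = (1.445000 + 1.662500)/2 = 1.553750
  f(c_4) = f(1.553750) = -0.459338
  f(a) × f(c) < 0, new interval: [1.445000, 1.553750]
Iteration 5:
  c_5 = (1.445000 + 1.553750)/2 = 1.499375
  f(c_5) = f(1.499375) = -0.121094
  f(a) × f(c) < 0, new interval: [1.445000, 1.499375]
Iteration 6:
  c_6 = (1.445000 + 1.499375)/2 = 1.472187
  f(c_6) = f(1.472187) = 0.049193
  f(a) × f(c) ≥ 0, new interval: [1.472187, 1.499375]
Iteration 7:
  c_7 = (1.472187 + 1.499375)/2 = 1.485781
  f(c_7) = f(1.485781) = -0.036035
  f(a) × f(c) < 0, new interval: [1.472187, 1.485781]

After 7 iteration(s), the approximation is c_7 = 1.485781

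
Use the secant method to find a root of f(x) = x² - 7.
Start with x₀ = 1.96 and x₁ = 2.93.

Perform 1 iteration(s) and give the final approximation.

f(x) = x² - 7
x₀ = 1.96, x₁ = 2.93

Secant formula: x_{n+1} = x_n - f(x_n)(x_n - x_{n-1})/(f(x_n) - f(x_{n-1}))

Iteration 1:
  f(1.960000) = -3.158400
  f(2.930000) = 1.584900
  x_2 = 2.930000 - 1.584900×(2.930000 - 1.960000)/(1.584900 - (-3.158400))
       = 2.605890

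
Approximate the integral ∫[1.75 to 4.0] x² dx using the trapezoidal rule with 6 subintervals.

f(x) = x²
a = 1.75, b = 4.0, n = 6
h = (b - a)/n = 0.375000

Trapezoidal rule: (h/2)[f(x₀) + 2f(x₁) + 2f(x₂) + ... + f(xₙ)]

x_0 = 1.7500, f(x_0) = 3.062500, coefficient = 1
x_1 = 2.1250, f(x_1) = 4.515625, coefficient = 2
x_2 = 2.5000, f(x_2) = 6.250000, coefficient = 2
x_3 = 2.8750, f(x_3) = 8.265625, coefficient = 2
x_4 = 3.2500, f(x_4) = 10.562500, coefficient = 2
x_5 = 3.6250, f(x_5) = 13.140625, coefficient = 2
x_6 = 4.0000, f(x_6) = 16.000000, coefficient = 1

I ≈ (0.375000/2) × 104.531250 = 19.599609
Exact value: 19.546875
Error: 0.052734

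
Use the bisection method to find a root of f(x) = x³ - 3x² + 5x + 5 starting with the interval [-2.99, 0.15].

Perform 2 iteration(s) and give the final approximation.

f(x) = x³ - 3x² + 5x + 5
Initial interval: [-2.99, 0.15]

Iteration 1:
  c_1 = (-2.990000 + 0.150000)/2 = -1.420000
  f(c_1) = f(-1.420000) = -11.012488
  f(a) × f(c) ≥ 0, new interval: [-1.420000, 0.150000]
Iteration 2:
  c_2 = (-1.420000 + 0.150000)/2 = -0.635000
  f(c_2) = f(-0.635000) = 0.359277
  f(a) × f(c) < 0, new interval: [-1.420000, -0.635000]

After 2 iteration(s), the approximation is c_2 = -0.635000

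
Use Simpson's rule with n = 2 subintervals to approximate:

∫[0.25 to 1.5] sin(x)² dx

f(x) = sin(x)²
a = 0.25, b = 1.5, n = 2
h = (b - a)/n = 0.625000

Simpson's rule: (h/3)[f(x₀) + 4f(x₁) + 2f(x₂) + ... + f(xₙ)]

x_0 = 0.2500, f(x_0) = 0.061209, coefficient = 1
x_1 = 0.8750, f(x_1) = 0.589123, coefficient = 4
x_2 = 1.5000, f(x_2) = 0.994996, coefficient = 1

I ≈ (0.625000/3) × 3.412697 = 0.710979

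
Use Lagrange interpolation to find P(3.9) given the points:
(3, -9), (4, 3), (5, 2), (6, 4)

Lagrange interpolation formula:
P(x) = Σ yᵢ × Lᵢ(x)
where Lᵢ(x) = Π_{j≠i} (x - xⱼ)/(xᵢ - xⱼ)

L_0(3.9) = (3.9 - 4)/(3 - 4) × (3.9 - 5)/(3 - 5) × (3.9 - 6)/(3 - 6) = 0.038500
L_1(3.9) = (3.9 - 3)/(4 - 3) × (3.9 - 5)/(4 - 5) × (3.9 - 6)/(4 - 6) = 1.039500
L_2(3.9) = (3.9 - 3)/(5 - 3) × (3.9 - 4)/(5 - 4) × (3.9 - 6)/(5 - 6) = -0.094500
L_3(3.9) = (3.9 - 3)/(6 - 3) × (3.9 - 4)/(6 - 4) × (3.9 - 5)/(6 - 5) = 0.016500

P(3.9) = (-9)×L_0(3.9) + 3×L_1(3.9) + 2×L_2(3.9) + 4×L_3(3.9)
P(3.9) = 2.649000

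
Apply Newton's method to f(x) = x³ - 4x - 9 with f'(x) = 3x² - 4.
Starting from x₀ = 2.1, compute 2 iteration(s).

f(x) = x³ - 4x - 9
f'(x) = 3x² - 4
x₀ = 2.1

Newton-Raphson formula: x_{n+1} = x_n - f(x_n)/f'(x_n)

Iteration 1:
  f(2.100000) = -8.139000
  f'(2.100000) = 9.230000
  x_1 = 2.100000 - (-8.139000)/9.230000 = 2.981798
Iteration 2:
  f(2.981798) = 5.584341
  f'(2.981798) = 22.673367
  x_2 = 2.981798 - 5.584341/22.673367 = 2.735503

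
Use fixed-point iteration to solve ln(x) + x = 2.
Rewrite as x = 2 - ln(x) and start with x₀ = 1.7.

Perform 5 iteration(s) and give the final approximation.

Equation: ln(x) + x = 2
Fixed-point form: x = 2 - ln(x)
x₀ = 1.7

x_1 = g(1.700000) = 1.469372
x_2 = g(1.469372) = 1.615165
x_3 = g(1.615165) = 1.520563
x_4 = g(1.520563) = 1.580919
x_5 = g(1.580919) = 1.541993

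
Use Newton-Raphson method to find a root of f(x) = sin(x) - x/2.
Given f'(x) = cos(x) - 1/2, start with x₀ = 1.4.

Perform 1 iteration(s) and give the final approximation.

f(x) = sin(x) - x/2
f'(x) = cos(x) - 1/2
x₀ = 1.4

Newton-Raphson formula: x_{n+1} = x_n - f(x_n)/f'(x_n)

Iteration 1:
  f(1.400000) = 0.285450
  f'(1.400000) = -0.330033
  x_1 = 1.400000 - 0.285450/(-0.330033) = 2.264913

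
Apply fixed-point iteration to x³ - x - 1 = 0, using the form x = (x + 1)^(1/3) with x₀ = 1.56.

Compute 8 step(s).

Equation: x³ - x - 1 = 0
Fixed-point form: x = (x + 1)^(1/3)
x₀ = 1.56

x_1 = g(1.560000) = 1.367981
x_2 = g(1.367981) = 1.332885
x_3 = g(1.332885) = 1.326267
x_4 = g(1.326267) = 1.325012
x_5 = g(1.325012) = 1.324774
x_6 = g(1.324774) = 1.324729
x_7 = g(1.324729) = 1.324720
x_8 = g(1.324720) = 1.324718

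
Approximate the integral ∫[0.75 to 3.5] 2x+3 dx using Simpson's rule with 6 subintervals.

f(x) = 2x+3
a = 0.75, b = 3.5, n = 6
h = (b - a)/n = 0.458333

Simpson's rule: (h/3)[f(x₀) + 4f(x₁) + 2f(x₂) + ... + f(xₙ)]

x_0 = 0.7500, f(x_0) = 4.500000, coefficient = 1
x_1 = 1.2083, f(x_1) = 5.416667, coefficient = 4
x_2 = 1.6667, f(x_2) = 6.333333, coefficient = 2
x_3 = 2.1250, f(x_3) = 7.250000, coefficient = 4
x_4 = 2.5833, f(x_4) = 8.166667, coefficient = 2
x_5 = 3.0417, f(x_5) = 9.083333, coefficient = 4
x_6 = 3.5000, f(x_6) = 10.000000, coefficient = 1

I ≈ (0.458333/3) × 130.500000 = 19.937500
Exact value: 19.937500
Error: 0.000000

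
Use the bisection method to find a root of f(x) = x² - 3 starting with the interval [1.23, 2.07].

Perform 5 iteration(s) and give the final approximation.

f(x) = x² - 3
Initial interval: [1.23, 2.07]

Iteration 1:
  c_1 = (1.230000 + 2.070000)/2 = 1.650000
  f(c_1) = f(1.650000) = -0.277500
  f(a) × f(c) ≥ 0, new interval: [1.650000, 2.070000]
Iteration 2:
  c_2 = (1.650000 + 2.070000)/2 = 1.860000
  f(c_2) = f(1.860000) = 0.459600
  f(a) × f(c) < 0, new interval: [1.650000, 1.860000]
Iteration 3:
  c_3 = (1.650000 + 1.860000)/2 = 1.755000
  f(c_3) = f(1.755000) = 0.080025
  f(a) × f(c) < 0, new interval: [1.650000, 1.755000]
Iteration 4:
  c_4 = (1.650000 + 1.755000)/2 = 1.702500
  f(c_4) = f(1.702500) = -0.101494
  f(a) × f(c) ≥ 0, new interval: [1.702500, 1.755000]
Iteration 5:
  c_5 = (1.702500 + 1.755000)/2 = 1.728750
  f(c_5) = f(1.728750) = -0.011423
  f(a) × f(c) ≥ 0, new interval: [1.728750, 1.755000]

After 5 iteration(s), the approximation is c_5 = 1.728750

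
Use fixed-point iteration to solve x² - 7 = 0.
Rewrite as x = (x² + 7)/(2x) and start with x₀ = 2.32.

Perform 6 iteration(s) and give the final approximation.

Equation: x² - 7 = 0
Fixed-point form: x = (x² + 7)/(2x)
x₀ = 2.32

x_1 = g(2.320000) = 2.668621
x_2 = g(2.668621) = 2.645849
x_3 = g(2.645849) = 2.645751
x_4 = g(2.645751) = 2.645751
x_5 = g(2.645751) = 2.645751
x_6 = g(2.645751) = 2.645751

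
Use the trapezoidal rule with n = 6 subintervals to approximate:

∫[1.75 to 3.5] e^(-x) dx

f(x) = e^(-x)
a = 1.75, b = 3.5, n = 6
h = (b - a)/n = 0.291667

Trapezoidal rule: (h/2)[f(x₀) + 2f(x₁) + 2f(x₂) + ... + f(xₙ)]

x_0 = 1.7500, f(x_0) = 0.173774, coefficient = 1
x_1 = 2.0417, f(x_1) = 0.129812, coefficient = 2
x_2 = 2.3333, f(x_2) = 0.096972, coefficient = 2
x_3 = 2.6250, f(x_3) = 0.072440, coefficient = 2
x_4 = 2.9167, f(x_4) = 0.054114, coefficient = 2
x_5 = 3.2083, f(x_5) = 0.040424, coefficient = 2
x_6 = 3.5000, f(x_6) = 0.030197, coefficient = 1

I ≈ (0.291667/2) × 0.991495 = 0.144593
Exact value: 0.143577
Error: 0.001016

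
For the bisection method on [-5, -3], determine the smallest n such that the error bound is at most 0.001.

We need (b-a)/2^n ≤ 0.001
(-3 - (-5))/2^n ≤ 0.001
2/2^n ≤ 0.001
2^n ≥ 2000
n ≥ log₂(2000) = 10.97
n ≥ 11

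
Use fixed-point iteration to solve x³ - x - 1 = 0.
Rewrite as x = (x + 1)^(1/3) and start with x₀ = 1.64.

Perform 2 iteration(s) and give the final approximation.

Equation: x³ - x - 1 = 0
Fixed-point form: x = (x + 1)^(1/3)
x₀ = 1.64

x_1 = g(1.640000) = 1.382085
x_2 = g(1.382085) = 1.335526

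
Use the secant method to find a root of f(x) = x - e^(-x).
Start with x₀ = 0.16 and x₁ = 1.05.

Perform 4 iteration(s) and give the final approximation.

f(x) = x - e^(-x)
x₀ = 0.16, x₁ = 1.05

Secant formula: x_{n+1} = x_n - f(x_n)(x_n - x_{n-1})/(f(x_n) - f(x_{n-1}))

Iteration 1:
  f(0.160000) = -0.692144
  f(1.050000) = 0.700062
  x_2 = 1.050000 - 0.700062×(1.050000 - 0.160000)/(0.700062 - (-0.692144))
       = 0.602469
Iteration 2:
  f(1.050000) = 0.700062
  f(0.602469) = 0.055011
  x_3 = 0.602469 - 0.055011×(0.602469 - 1.050000)/(0.055011 - 0.700062)
       = 0.564303
Iteration 3:
  f(0.602469) = 0.055011
  f(0.564303) = -0.004453
  x_4 = 0.564303 - (-0.004453)×(0.564303 - 0.602469)/(-0.004453 - 0.055011)
       = 0.567161
Iteration 4:
  f(0.564303) = -0.004453
  f(0.567161) = 0.000028
  x_5 = 0.567161 - 0.000028×(0.567161 - 0.564303)/(0.000028 - (-0.004453))
       = 0.567143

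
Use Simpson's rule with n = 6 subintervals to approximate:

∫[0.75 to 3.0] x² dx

f(x) = x²
a = 0.75, b = 3.0, n = 6
h = (b - a)/n = 0.375000

Simpson's rule: (h/3)[f(x₀) + 4f(x₁) + 2f(x₂) + ... + f(xₙ)]

x_0 = 0.7500, f(x_0) = 0.562500, coefficient = 1
x_1 = 1.1250, f(x_1) = 1.265625, coefficient = 4
x_2 = 1.5000, f(x_2) = 2.250000, coefficient = 2
x_3 = 1.8750, f(x_3) = 3.515625, coefficient = 4
x_4 = 2.2500, f(x_4) = 5.062500, coefficient = 2
x_5 = 2.6250, f(x_5) = 6.890625, coefficient = 4
x_6 = 3.0000, f(x_6) = 9.000000, coefficient = 1

I ≈ (0.375000/3) × 70.875000 = 8.859375
Exact value: 8.859375
Error: 0.000000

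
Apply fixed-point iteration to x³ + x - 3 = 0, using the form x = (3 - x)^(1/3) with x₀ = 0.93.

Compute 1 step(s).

Equation: x³ + x - 3 = 0
Fixed-point form: x = (3 - x)^(1/3)
x₀ = 0.93

x_1 = g(0.930000) = 1.274452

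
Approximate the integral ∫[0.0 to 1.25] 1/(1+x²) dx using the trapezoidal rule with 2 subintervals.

f(x) = 1/(1+x²)
a = 0.0, b = 1.25, n = 2
h = (b - a)/n = 0.625000

Trapezoidal rule: (h/2)[f(x₀) + 2f(x₁) + 2f(x₂) + ... + f(xₙ)]

x_0 = 0.0000, f(x_0) = 1.000000, coefficient = 1
x_1 = 0.6250, f(x_1) = 0.719101, coefficient = 2
x_2 = 1.2500, f(x_2) = 0.390244, coefficient = 1

I ≈ (0.625000/2) × 2.828446 = 0.883889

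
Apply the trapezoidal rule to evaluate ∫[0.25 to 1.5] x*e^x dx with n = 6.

f(x) = x*e^x
a = 0.25, b = 1.5, n = 6
h = (b - a)/n = 0.208333

Trapezoidal rule: (h/2)[f(x₀) + 2f(x₁) + 2f(x₂) + ... + f(xₙ)]

x_0 = 0.2500, f(x_0) = 0.321006, coefficient = 1
x_1 = 0.4583, f(x_1) = 0.724825, coefficient = 2
x_2 = 0.6667, f(x_2) = 1.298489, coefficient = 2
x_3 = 0.8750, f(x_3) = 2.099016, coefficient = 2
x_4 = 1.0833, f(x_4) = 3.200721, coefficient = 2
x_5 = 1.2917, f(x_5) = 4.700176, coefficient = 2
x_6 = 1.5000, f(x_6) = 6.722534, coefficient = 1

I ≈ (0.208333/2) × 31.089995 = 3.238541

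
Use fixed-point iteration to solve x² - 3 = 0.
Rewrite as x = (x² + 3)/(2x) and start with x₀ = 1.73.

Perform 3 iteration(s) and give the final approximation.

Equation: x² - 3 = 0
Fixed-point form: x = (x² + 3)/(2x)
x₀ = 1.73

x_1 = g(1.730000) = 1.732052
x_2 = g(1.732052) = 1.732051
x_3 = g(1.732051) = 1.732051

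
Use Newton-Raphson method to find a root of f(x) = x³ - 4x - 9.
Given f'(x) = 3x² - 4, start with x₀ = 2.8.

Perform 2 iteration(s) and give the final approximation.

f(x) = x³ - 4x - 9
f'(x) = 3x² - 4
x₀ = 2.8

Newton-Raphson formula: x_{n+1} = x_n - f(x_n)/f'(x_n)

Iteration 1:
  f(2.800000) = 1.752000
  f'(2.800000) = 19.520000
  x_1 = 2.800000 - 1.752000/19.520000 = 2.710246
Iteration 2:
  f(2.710246) = 0.066946
  f'(2.710246) = 18.036299
  x_2 = 2.710246 - 0.066946/18.036299 = 2.706534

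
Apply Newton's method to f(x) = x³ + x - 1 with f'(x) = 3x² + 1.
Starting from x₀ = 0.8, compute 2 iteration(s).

f(x) = x³ + x - 1
f'(x) = 3x² + 1
x₀ = 0.8

Newton-Raphson formula: x_{n+1} = x_n - f(x_n)/f'(x_n)

Iteration 1:
  f(0.800000) = 0.312000
  f'(0.800000) = 2.920000
  x_1 = 0.800000 - 0.312000/2.920000 = 0.693151
Iteration 2:
  f(0.693151) = 0.026180
  f'(0.693151) = 2.441374
  x_2 = 0.693151 - 0.026180/2.441374 = 0.682427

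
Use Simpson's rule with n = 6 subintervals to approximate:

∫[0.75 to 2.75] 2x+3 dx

f(x) = 2x+3
a = 0.75, b = 2.75, n = 6
h = (b - a)/n = 0.333333

Simpson's rule: (h/3)[f(x₀) + 4f(x₁) + 2f(x₂) + ... + f(xₙ)]

x_0 = 0.7500, f(x_0) = 4.500000, coefficient = 1
x_1 = 1.0833, f(x_1) = 5.166667, coefficient = 4
x_2 = 1.4167, f(x_2) = 5.833333, coefficient = 2
x_3 = 1.7500, f(x_3) = 6.500000, coefficient = 4
x_4 = 2.0833, f(x_4) = 7.166667, coefficient = 2
x_5 = 2.4167, f(x_5) = 7.833333, coefficient = 4
x_6 = 2.7500, f(x_6) = 8.500000, coefficient = 1

I ≈ (0.333333/3) × 117.000000 = 13.000000
Exact value: 13.000000
Error: 0.000000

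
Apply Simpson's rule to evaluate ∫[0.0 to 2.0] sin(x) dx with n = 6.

f(x) = sin(x)
a = 0.0, b = 2.0, n = 6
h = (b - a)/n = 0.333333

Simpson's rule: (h/3)[f(x₀) + 4f(x₁) + 2f(x₂) + ... + f(xₙ)]

x_0 = 0.0000, f(x_0) = 0.000000, coefficient = 1
x_1 = 0.3333, f(x_1) = 0.327195, coefficient = 4
x_2 = 0.6667, f(x_2) = 0.618370, coefficient = 2
x_3 = 1.0000, f(x_3) = 0.841471, coefficient = 4
x_4 = 1.3333, f(x_4) = 0.971938, coefficient = 2
x_5 = 1.6667, f(x_5) = 0.995408, coefficient = 4
x_6 = 2.0000, f(x_6) = 0.909297, coefficient = 1

I ≈ (0.333333/3) × 12.746207 = 1.416245
Exact value: 1.416147
Error: 0.000098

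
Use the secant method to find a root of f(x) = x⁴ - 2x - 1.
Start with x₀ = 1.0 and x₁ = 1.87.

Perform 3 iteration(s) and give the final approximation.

f(x) = x⁴ - 2x - 1
x₀ = 1.0, x₁ = 1.87

Secant formula: x_{n+1} = x_n - f(x_n)(x_n - x_{n-1})/(f(x_n) - f(x_{n-1}))

Iteration 1:
  f(1.000000) = -2.000000
  f(1.870000) = 7.488310
  x_2 = 1.870000 - 7.488310×(1.870000 - 1.000000)/(7.488310 - (-2.000000))
       = 1.183384
Iteration 2:
  f(1.870000) = 7.488310
  f(1.183384) = -1.405656
  x_3 = 1.183384 - (-1.405656)×(1.183384 - 1.870000)/(-1.405656 - 7.488310)
       = 1.291901
Iteration 3:
  f(1.183384) = -1.405656
  f(1.291901) = -0.798216
  x_4 = 1.291901 - (-0.798216)×(1.291901 - 1.183384)/(-0.798216 - (-1.405656))
       = 1.434499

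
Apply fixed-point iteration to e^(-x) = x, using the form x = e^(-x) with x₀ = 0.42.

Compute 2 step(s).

Equation: e^(-x) = x
Fixed-point form: x = e^(-x)
x₀ = 0.42

x_1 = g(0.420000) = 0.657047
x_2 = g(0.657047) = 0.518380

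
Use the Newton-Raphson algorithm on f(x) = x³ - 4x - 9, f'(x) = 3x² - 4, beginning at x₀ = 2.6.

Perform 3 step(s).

f(x) = x³ - 4x - 9
f'(x) = 3x² - 4
x₀ = 2.6

Newton-Raphson formula: x_{n+1} = x_n - f(x_n)/f'(x_n)

Iteration 1:
  f(2.600000) = -1.824000
  f'(2.600000) = 16.280000
  x_1 = 2.600000 - (-1.824000)/16.280000 = 2.712039
Iteration 2:
  f(2.712039) = 0.099318
  f'(2.712039) = 18.065472
  x_2 = 2.712039 - 0.099318/18.065472 = 2.706542
Iteration 3:
  f(2.706542) = 0.000246
  f'(2.706542) = 17.976103
  x_3 = 2.706542 - 0.000246/17.976103 = 2.706528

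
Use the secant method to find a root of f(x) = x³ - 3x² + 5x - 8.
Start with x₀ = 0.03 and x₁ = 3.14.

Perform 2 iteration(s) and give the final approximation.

f(x) = x³ - 3x² + 5x - 8
x₀ = 0.03, x₁ = 3.14

Secant formula: x_{n+1} = x_n - f(x_n)(x_n - x_{n-1})/(f(x_n) - f(x_{n-1}))

Iteration 1:
  f(0.030000) = -7.852673
  f(3.140000) = 9.080344
  x_2 = 3.140000 - 9.080344×(3.140000 - 0.030000)/(9.080344 - (-7.852673))
       = 1.472260
Iteration 2:
  f(3.140000) = 9.080344
  f(1.472260) = -3.950152
  x_3 = 1.472260 - (-3.950152)×(1.472260 - 3.140000)/(-3.950152 - 9.080344)
       = 1.977830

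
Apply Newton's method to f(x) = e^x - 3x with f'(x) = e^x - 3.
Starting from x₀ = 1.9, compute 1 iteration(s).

f(x) = e^x - 3x
f'(x) = e^x - 3
x₀ = 1.9

Newton-Raphson formula: x_{n+1} = x_n - f(x_n)/f'(x_n)

Iteration 1:
  f(1.900000) = 0.985894
  f'(1.900000) = 3.685894
  x_1 = 1.900000 - 0.985894/3.685894 = 1.632522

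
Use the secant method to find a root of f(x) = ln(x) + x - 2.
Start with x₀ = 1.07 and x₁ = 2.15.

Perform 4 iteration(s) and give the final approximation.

f(x) = ln(x) + x - 2
x₀ = 1.07, x₁ = 2.15

Secant formula: x_{n+1} = x_n - f(x_n)(x_n - x_{n-1})/(f(x_n) - f(x_{n-1}))

Iteration 1:
  f(1.070000) = -0.862341
  f(2.150000) = 0.915468
  x_2 = 2.150000 - 0.915468×(2.150000 - 1.070000)/(0.915468 - (-0.862341))
       = 1.593863
Iteration 2:
  f(2.150000) = 0.915468
  f(1.593863) = 0.060024
  x_3 = 1.593863 - 0.060024×(1.593863 - 2.150000)/(0.060024 - 0.915468)
       = 1.554841
Iteration 3:
  f(1.593863) = 0.060024
  f(1.554841) = -0.003786
  x_4 = 1.554841 - (-0.003786)×(1.554841 - 1.593863)/(-0.003786 - 0.060024)
       = 1.557156
Iteration 4:
  f(1.554841) = -0.003786
  f(1.557156) = 0.000017
  x_5 = 1.557156 - 0.000017×(1.557156 - 1.554841)/(0.000017 - (-0.003786))
       = 1.557146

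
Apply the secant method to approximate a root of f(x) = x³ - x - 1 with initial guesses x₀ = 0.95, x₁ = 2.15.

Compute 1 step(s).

f(x) = x³ - x - 1
x₀ = 0.95, x₁ = 2.15

Secant formula: x_{n+1} = x_n - f(x_n)(x_n - x_{n-1})/(f(x_n) - f(x_{n-1}))

Iteration 1:
  f(0.950000) = -1.092625
  f(2.150000) = 6.788375
  x_2 = 2.150000 - 6.788375×(2.150000 - 0.950000)/(6.788375 - (-1.092625))
       = 1.116368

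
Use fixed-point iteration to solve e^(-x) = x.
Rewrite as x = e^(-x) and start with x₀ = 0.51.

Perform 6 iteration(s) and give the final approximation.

Equation: e^(-x) = x
Fixed-point form: x = e^(-x)
x₀ = 0.51

x_1 = g(0.510000) = 0.600496
x_2 = g(0.600496) = 0.548540
x_3 = g(0.548540) = 0.577793
x_4 = g(0.577793) = 0.561135
x_5 = g(0.561135) = 0.570561
x_6 = g(0.570561) = 0.565208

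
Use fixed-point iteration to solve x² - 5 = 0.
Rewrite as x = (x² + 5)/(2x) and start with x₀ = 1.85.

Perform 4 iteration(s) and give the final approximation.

Equation: x² - 5 = 0
Fixed-point form: x = (x² + 5)/(2x)
x₀ = 1.85

x_1 = g(1.850000) = 2.276351
x_2 = g(2.276351) = 2.236424
x_3 = g(2.236424) = 2.236068
x_4 = g(2.236068) = 2.236068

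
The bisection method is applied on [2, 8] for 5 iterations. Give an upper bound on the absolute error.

Bisection error bound: |error| ≤ (b-a)/2^n
|error| ≤ (8 - 2)/2^5 = 6/2^5
|error| ≤ 0.1875000000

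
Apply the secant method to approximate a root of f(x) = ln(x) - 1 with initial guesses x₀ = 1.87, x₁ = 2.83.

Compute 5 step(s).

f(x) = ln(x) - 1
x₀ = 1.87, x₁ = 2.83

Secant formula: x_{n+1} = x_n - f(x_n)(x_n - x_{n-1})/(f(x_n) - f(x_{n-1}))

Iteration 1:
  f(1.870000) = -0.374062
  f(2.830000) = 0.040277
  x_2 = 2.830000 - 0.040277×(2.830000 - 1.870000)/(0.040277 - (-0.374062))
       = 2.736681
Iteration 2:
  f(2.830000) = 0.040277
  f(2.736681) = 0.006746
  x_3 = 2.736681 - 0.006746×(2.736681 - 2.830000)/(0.006746 - 0.040277)
       = 2.717907
Iteration 3:
  f(2.736681) = 0.006746
  f(2.717907) = -0.000138
  x_4 = 2.717907 - (-0.000138)×(2.717907 - 2.736681)/(-0.000138 - 0.006746)
       = 2.718283
Iteration 4:
  f(2.717907) = -0.000138
  f(2.718283) = 0.000000
  x_5 = 2.718283 - 0.000000×(2.718283 - 2.717907)/(0.000000 - (-0.000138))
       = 2.718282
Iteration 5:
  f(2.718283) = 0.000000
  f(2.718282) = 0.000000
  x_6 = 2.718282 - 0.000000×(2.718282 - 2.718283)/(0.000000 - 0.000000)
       = 2.718282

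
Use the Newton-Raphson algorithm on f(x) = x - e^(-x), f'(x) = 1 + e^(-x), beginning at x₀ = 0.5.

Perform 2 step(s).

f(x) = x - e^(-x)
f'(x) = 1 + e^(-x)
x₀ = 0.5

Newton-Raphson formula: x_{n+1} = x_n - f(x_n)/f'(x_n)

Iteration 1:
  f(0.500000) = -0.106531
  f'(0.500000) = 1.606531
  x_1 = 0.500000 - (-0.106531)/1.606531 = 0.566311
Iteration 2:
  f(0.566311) = -0.001305
  f'(0.566311) = 1.567616
  x_2 = 0.566311 - (-0.001305)/1.567616 = 0.567143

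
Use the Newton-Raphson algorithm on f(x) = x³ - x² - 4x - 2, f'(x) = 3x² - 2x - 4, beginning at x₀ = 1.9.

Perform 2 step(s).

f(x) = x³ - x² - 4x - 2
f'(x) = 3x² - 2x - 4
x₀ = 1.9

Newton-Raphson formula: x_{n+1} = x_n - f(x_n)/f'(x_n)

Iteration 1:
  f(1.900000) = -6.351000
  f'(1.900000) = 3.030000
  x_1 = 1.900000 - (-6.351000)/3.030000 = 3.996040
Iteration 2:
  f(3.996040) = 29.857598
  f'(3.996040) = 35.912918
  x_2 = 3.996040 - 29.857598/35.912918 = 3.164651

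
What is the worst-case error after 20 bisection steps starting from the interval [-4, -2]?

Bisection error bound: |error| ≤ (b-a)/2^n
|error| ≤ (-2 - (-4))/2^20 = 2/2^20
|error| ≤ 0.0000019073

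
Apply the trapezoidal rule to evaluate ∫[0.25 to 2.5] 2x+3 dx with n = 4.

f(x) = 2x+3
a = 0.25, b = 2.5, n = 4
h = (b - a)/n = 0.562500

Trapezoidal rule: (h/2)[f(x₀) + 2f(x₁) + 2f(x₂) + ... + f(xₙ)]

x_0 = 0.2500, f(x_0) = 3.500000, coefficient = 1
x_1 = 0.8125, f(x_1) = 4.625000, coefficient = 2
x_2 = 1.3750, f(x_2) = 5.750000, coefficient = 2
x_3 = 1.9375, f(x_3) = 6.875000, coefficient = 2
x_4 = 2.5000, f(x_4) = 8.000000, coefficient = 1

I ≈ (0.562500/2) × 46.000000 = 12.937500
Exact value: 12.937500
Error: 0.000000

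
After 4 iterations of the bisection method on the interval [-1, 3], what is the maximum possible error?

Bisection error bound: |error| ≤ (b-a)/2^n
|error| ≤ (3 - (-1))/2^4 = 4/2^4
|error| ≤ 0.2500000000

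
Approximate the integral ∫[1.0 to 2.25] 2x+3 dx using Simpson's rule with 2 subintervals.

f(x) = 2x+3
a = 1.0, b = 2.25, n = 2
h = (b - a)/n = 0.625000

Simpson's rule: (h/3)[f(x₀) + 4f(x₁) + 2f(x₂) + ... + f(xₙ)]

x_0 = 1.0000, f(x_0) = 5.000000, coefficient = 1
x_1 = 1.6250, f(x_1) = 6.250000, coefficient = 4
x_2 = 2.2500, f(x_2) = 7.500000, coefficient = 1

I ≈ (0.625000/3) × 37.500000 = 7.812500
Exact value: 7.812500
Error: 0.000000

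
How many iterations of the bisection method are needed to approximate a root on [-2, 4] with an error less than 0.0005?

We need (b-a)/2^n ≤ 0.0005
(4 - (-2))/2^n ≤ 0.0005
6/2^n ≤ 0.0005
2^n ≥ 12000
n ≥ log₂(12000) = 13.55
n ≥ 14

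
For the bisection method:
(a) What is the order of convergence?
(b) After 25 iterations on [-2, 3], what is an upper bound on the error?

(a) Bisection has linear (order 1) convergence; the error is halved each step.

(b) Error bound = (b-a)/2^n = (3 - (-2))/2^{25}
    = 5/2^{25}

(a) 1 (linear); (b) error ≤ 1.49e-07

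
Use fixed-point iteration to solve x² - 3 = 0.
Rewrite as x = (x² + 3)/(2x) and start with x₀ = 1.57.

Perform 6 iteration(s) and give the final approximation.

Equation: x² - 3 = 0
Fixed-point form: x = (x² + 3)/(2x)
x₀ = 1.57

x_1 = g(1.570000) = 1.740414
x_2 = g(1.740414) = 1.732071
x_3 = g(1.732071) = 1.732051
x_4 = g(1.732051) = 1.732051
x_5 = g(1.732051) = 1.732051
x_6 = g(1.732051) = 1.732051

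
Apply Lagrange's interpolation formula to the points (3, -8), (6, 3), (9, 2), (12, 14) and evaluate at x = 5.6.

Lagrange interpolation formula:
P(x) = Σ yᵢ × Lᵢ(x)
where Lᵢ(x) = Π_{j≠i} (x - xⱼ)/(xᵢ - xⱼ)

L_0(5.6) = (5.6 - 6)/(3 - 6) × (5.6 - 9)/(3 - 9) × (5.6 - 12)/(3 - 12) = 0.053728
L_1(5.6) = (5.6 - 3)/(6 - 3) × (5.6 - 9)/(6 - 9) × (5.6 - 12)/(6 - 12) = 1.047704
L_2(5.6) = (5.6 - 3)/(9 - 3) × (5.6 - 6)/(9 - 6) × (5.6 - 12)/(9 - 12) = -0.123259
L_3(5.6) = (5.6 - 3)/(12 - 3) × (5.6 - 6)/(12 - 6) × (5.6 - 9)/(12 - 9) = 0.021827

P(5.6) = (-8)×L_0(5.6) + 3×L_1(5.6) + 2×L_2(5.6) + 14×L_3(5.6)
P(5.6) = 2.772346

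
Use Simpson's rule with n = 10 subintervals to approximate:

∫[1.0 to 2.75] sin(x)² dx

f(x) = sin(x)²
a = 1.0, b = 2.75, n = 10
h = (b - a)/n = 0.175000

Simpson's rule: (h/3)[f(x₀) + 4f(x₁) + 2f(x₂) + ... + f(xₙ)]

x_0 = 1.0000, f(x_0) = 0.708073, coefficient = 1
x_1 = 1.1750, f(x_1) = 0.851357, coefficient = 4
x_2 = 1.3500, f(x_2) = 0.952036, coefficient = 2
x_3 = 1.5250, f(x_3) = 0.997904, coefficient = 4
x_4 = 1.7000, f(x_4) = 0.983399, coefficient = 2
x_5 = 1.8750, f(x_5) = 0.910280, coefficient = 4
x_6 = 2.0500, f(x_6) = 0.787412, coefficient = 2
x_7 = 2.2250, f(x_7) = 0.629694, coefficient = 4
x_8 = 2.4000, f(x_8) = 0.456251, coefficient = 2
x_9 = 2.5750, f(x_9) = 0.288112, coefficient = 4
x_10 = 2.7500, f(x_10) = 0.145665, coefficient = 1

I ≈ (0.175000/3) × 21.921319 = 1.278744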